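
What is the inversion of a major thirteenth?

First reduce the compound major thirteenth to its simple form, a major sixth.
Inverted interval numbers add to nine, so a sixth pairs with a third (6 + 3 = 9).
Quality inverts too: major becomes minor. That makes the inversion a minor third.

minor third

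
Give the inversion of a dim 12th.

First reduce the compound diminished twelfth to its simple form, a diminished fifth.
Interval numbers invert to sum to nine: 5 + 4 = 9, so a fifth inverts to a fourth.
And diminished becomes augmented under inversion, so we get an augmented fourth.

A4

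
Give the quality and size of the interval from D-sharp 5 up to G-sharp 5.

P4

D to G spans four letter names (D-E-F-G) — that makes it a fourth of some quality.
D#5 to G#5 is 5 semitones, matching the perfect fourth exactly, so the quality is perfect.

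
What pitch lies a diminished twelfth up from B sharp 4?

Five letters up from B (plus an octave) reaches F.
Moving 18 semitones up from B#4 (the size of a diminished twelfth) reaches F#6.

F sharp 6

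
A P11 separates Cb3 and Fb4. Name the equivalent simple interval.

perfect fourth

Subtracting seven from the interval number removes an octave: 11 − 7 = 4.
Quality carries through unchanged, so the simple form is a perfect fourth.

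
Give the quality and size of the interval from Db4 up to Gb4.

D to G spans four letter names (D-E-F-G), so the interval is some kind of fourth.
Counting semitones, Db4→Gb4 is 5, which is the perfect fourth.

perfect fourth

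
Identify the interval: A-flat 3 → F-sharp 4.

A to F spans six letter names (A-B-C-D-E-F): a sixth.
Ab3 to F#4 spans 10 semitones — one semitone wider than the major sixth (9) — giving an augmented sixth.

A6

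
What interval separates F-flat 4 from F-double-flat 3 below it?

Descending from Fb4 to Fbb3 is the same interval as ascending Fbb3 to Fb4.
F to F is the same letter name, plus an octave — that makes it an octave of some quality.
The perfect octave is 12 semitones; here we have 13, one semitone wider: augmented.

augmented octave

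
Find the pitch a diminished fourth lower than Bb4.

Counting four letter names down from B lands on F.
A diminished fourth spans 4 semitones, so from Bb4 the target pitch is F#4.

F#4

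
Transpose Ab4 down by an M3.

The third takes the letter from A down to F.
A major third spans 4 semitones, so from Ab4 the target pitch is Fb4.

Fb4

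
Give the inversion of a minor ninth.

major 7th

First reduce the compound minor ninth to its simple form, a minor second.
Inverted interval numbers add to nine, so a second pairs with a seventh (2 + 7 = 9).
And minor becomes major under inversion, so we get a major seventh.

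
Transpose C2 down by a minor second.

B1

The second takes the letter from C down to B.
A minor second spans 1 semitone, so from C2 the target pitch is B1.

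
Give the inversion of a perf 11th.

perfect 5th

First reduce the compound perfect eleventh to its simple form, a perfect fourth.
Inverted interval numbers add to nine, so a fourth pairs with a fifth (4 + 5 = 9).
And perfect stays perfect under inversion, so we get a perfect fifth.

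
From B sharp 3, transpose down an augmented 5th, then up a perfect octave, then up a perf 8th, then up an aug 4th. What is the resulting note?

A sharp 5

B#3 down an augmented fifth → E3 (8 semitones).
E3 up a perfect octave → E4 (12 semitones).
Up a perfect octave from E4: E5 (12 semitones up).
E5 up an augmented fourth → A#5 (6 semitones).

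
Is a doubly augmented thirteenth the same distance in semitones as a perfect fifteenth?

23 semitones (doubly augmented thirteenth) vs 24 semitones (perfect fifteenth): not equal.

No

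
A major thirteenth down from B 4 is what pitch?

D 3

Six letters down from B (plus an octave) reaches D.
A major thirteenth spans 21 semitones, so from B4 the target pitch is D3.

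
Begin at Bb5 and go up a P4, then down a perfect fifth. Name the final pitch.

Ab5

A perfect fourth up from Bb5 is Eb6.
Eb6 down a perfect fifth → Ab5 (7 semitones).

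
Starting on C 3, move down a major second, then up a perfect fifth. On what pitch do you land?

A major second down from C3 is Bb2.
A perfect fifth up from Bb2 is F3.

F 3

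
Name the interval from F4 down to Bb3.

Descending from F4 to Bb3 is the same interval as ascending Bb3 to F4.
B to F spans five letter names (B-C-D-E-F) — that makes it a fifth of some quality.
The perfect fifth spans 7 semitones, and Bb3 to F4 is exactly 7 semitones — so this is a perfect fifth.

perfect 5th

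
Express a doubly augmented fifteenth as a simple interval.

doubly augmented 8th

Take out an octave (7 from the number): 15 − 7 = 8.
Quality carries through unchanged, so the simple form is a doubly augmented octave.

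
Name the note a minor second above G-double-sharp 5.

Counting two letter names up from G lands on A.
A minor second is 1 semitone; 1 semitone up from G##5 gives A#5.

A-sharp 5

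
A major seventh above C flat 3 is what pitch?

B flat 3

The seventh takes the letter from C up to B.
A major seventh spans 11 semitones, so from Cb3 the target pitch is Bb3.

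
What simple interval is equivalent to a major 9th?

Subtracting seven from the interval number removes an octave: 9 − 7 = 2.
So a major ninth is an octave plus a major second. The quality is unchanged.

M2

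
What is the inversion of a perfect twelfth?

First reduce the compound perfect twelfth to its simple form, a perfect fifth.
Interval numbers invert to sum to nine: 5 + 4 = 9, so a fifth inverts to a fourth.
Quality inverts too: perfect stays perfect. That makes the inversion a perfect fourth.

perfect fourth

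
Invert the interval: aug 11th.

First reduce the compound augmented eleventh to its simple form, an augmented fourth.
Interval numbers invert to sum to nine: 4 + 5 = 9, so a fourth inverts to a fifth.
Quality inverts too: augmented becomes diminished. That makes the inversion a diminished fifth.

diminished fifth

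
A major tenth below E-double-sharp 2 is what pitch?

C-double-sharp 1

The tenth's letter: E down three letter names plus an octave → C.
Moving 16 semitones down from E##2 (the size of a major tenth) reaches C##1.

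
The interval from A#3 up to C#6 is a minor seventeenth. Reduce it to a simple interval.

Subtracting seven from the interval number removes an octave: 17 − 14 = 3.
Quality carries through unchanged, so the simple form is a minor third.

minor third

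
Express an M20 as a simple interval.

major sixth

Subtracting seven from the interval number removes an octave: 20 − 14 = 6.
Quality carries through unchanged, so the simple form is a major sixth.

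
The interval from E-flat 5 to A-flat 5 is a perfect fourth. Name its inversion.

The rule of nine gives the new number: 9 − 4 = 5, so a fourth becomes a fifth.
And perfect stays perfect under inversion, so we get a perfect fifth.

perfect fifth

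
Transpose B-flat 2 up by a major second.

The second takes the letter from B up to C.
Moving 2 semitones up from Bb2 (the size of a major second) reaches C3.

C 3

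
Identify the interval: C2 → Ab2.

C to A spans six letter names (C-D-E-F-G-A): a sixth.
At 8 semitones, C2→Ab2 falls one short of a major sixth: minor.

minor sixth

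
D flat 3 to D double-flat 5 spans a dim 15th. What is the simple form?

Each octave removed subtracts seven from the number: 15 − 7 = 8.
That makes a diminished fifteenth a compound diminished octave — an octave plus a diminished octave.

diminished 8th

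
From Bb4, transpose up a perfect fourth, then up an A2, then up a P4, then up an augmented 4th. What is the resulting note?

A perfect fourth up from Bb4 is Eb5.
Eb5 up an augmented second → F#5 (3 semitones).
F#5 up a perfect fourth → B5 (5 semitones).
B5 up an augmented fourth → E#6 (6 semitones).

E#6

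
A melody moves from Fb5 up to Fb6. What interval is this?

perfect 8th

F to F is the same letter name, plus an octave — that makes it an octave of some quality.
The perfect octave spans 12 semitones, and Fb5 to Fb6 is exactly 12 semitones — so this is a perfect octave.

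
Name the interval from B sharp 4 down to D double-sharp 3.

Descending from B#4 to D##3 is the same interval as ascending D##3 to B#4.
D to B spans six letter names (D-E-F-G-A-B), plus an octave — that makes it a thirteenth of some quality.
A major thirteenth would be 21 semitones, but D##3 to B#4 is 20 — one semitone narrower, making it a minor thirteenth.
(Equivalently, a compound minor sixth: a minor sixth plus an octave.)

minor thirteenth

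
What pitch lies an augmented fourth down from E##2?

B#1

The fourth takes the letter from E down to B.
An augmented fourth spans 6 semitones, so from E##2 the target pitch is B#1.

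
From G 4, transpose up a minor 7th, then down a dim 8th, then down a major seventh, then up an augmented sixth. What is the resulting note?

E sharp 4

G4 up a minor seventh → F5 (10 semitones).
F5 down a diminished octave → F#4 (11 semitones).
A major seventh down from F#4 is G3.
Up an augmented sixth from G3: E#4 (10 semitones up).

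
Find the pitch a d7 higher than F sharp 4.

E flat 5

Seven letter names up from F: E.
A diminished seventh is 9 semitones; 9 semitones up from F#4 gives Eb5.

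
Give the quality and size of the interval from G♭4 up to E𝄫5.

minor 6th

G to E spans six letter names (G-A-B-C-D-E): a sixth.
At 8 semitones, Gb4→Ebb5 falls one short of a major sixth: minor.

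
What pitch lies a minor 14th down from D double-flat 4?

Counting seven letter names plus an octave down from D lands on E.
A minor fourteenth is 22 semitones; 22 semitones down from Dbb4 gives Ebb2.

E double-flat 2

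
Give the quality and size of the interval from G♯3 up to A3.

minor 2nd

G to A spans two letter names (G-A), so the interval is some kind of second.
At 1 semitone, G#3→A3 falls one short of a major second: minor.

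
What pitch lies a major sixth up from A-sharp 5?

Six letter names up from A: F.
A major sixth spans 9 semitones, so from A#5 the target pitch is F##6.

F-double-sharp 6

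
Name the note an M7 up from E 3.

D-sharp 4

Counting seven letter names up from E lands on D.
A major seventh is 11 semitones; 11 semitones up from E3 gives D#4.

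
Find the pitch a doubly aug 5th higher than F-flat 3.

Counting five letter names up from F lands on C.
Moving 9 semitones up from Fb3 (the size of a doubly augmented fifth) reaches C#4.

C-sharp 4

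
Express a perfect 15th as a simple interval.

Subtracting seven from the interval number removes an octave: 15 − 7 = 8.
So a perfect fifteenth is an octave plus a perfect octave. The quality is unchanged.

perfect 8th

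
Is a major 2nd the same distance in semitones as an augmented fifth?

A major second is 2 semitones but an augmented fifth is 8 semitones — different sizes.

No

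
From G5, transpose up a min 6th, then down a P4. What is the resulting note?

Up a minor sixth from G5: Eb6 (8 semitones up).
Down a perfect fourth from Eb6: Bb5 (5 semitones down).

Bb5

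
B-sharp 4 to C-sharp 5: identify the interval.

minor second

B to C spans two letter names (B-C): a second.
B#4 to C#5 is 1 semitone, a half step short of the major second (2), so this is minor.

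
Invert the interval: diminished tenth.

First reduce the compound diminished tenth to its simple form, a diminished third.
Inverted interval numbers add to nine, so a third pairs with a sixth (3 + 6 = 9).
The quality also flips — diminished becomes augmented — giving an augmented sixth.

A6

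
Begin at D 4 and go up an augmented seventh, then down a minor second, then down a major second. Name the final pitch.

A double-sharp 4

An augmented seventh up from D4 is C##5.
Down a minor second from C##5: B##4 (1 semitone down).
A major second down from B##4 is A##4.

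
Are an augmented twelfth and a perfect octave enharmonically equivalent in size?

No

An augmented twelfth spans 20 semitones; a perfect octave spans 12 semitones. They differ by 8.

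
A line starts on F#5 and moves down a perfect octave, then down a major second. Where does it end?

F#5 down a perfect octave → F#4 (12 semitones).
A major second down from F#4 is E4.

E4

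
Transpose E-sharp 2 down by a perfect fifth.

The fifth takes the letter from E down to A.
Moving 7 semitones down from E#2 (the size of a perfect fifth) reaches A#1.

A-sharp 1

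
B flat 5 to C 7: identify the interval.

B to C spans two letter names (B-C), plus an octave: a ninth.
The major ninth spans 14 semitones, and Bb5 to C7 is exactly 14 semitones — so this is a major ninth.
(Equivalently, a compound major second: a major second plus an octave.)

major ninth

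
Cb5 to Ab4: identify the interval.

minor third

Descending from Cb5 to Ab4 is the same interval as ascending Ab4 to Cb5.
A to C spans three letter names (A-B-C) — that makes it a third of some quality.
Ab4 to Cb5 is 3 semitones, a half step short of the major third (4), so this is minor.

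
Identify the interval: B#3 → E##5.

augmented eleventh

B to E spans four letter names (B-C-D-E), plus an octave: an eleventh.
The perfect eleventh is 17 semitones; here we have 18, one semitone wider: augmented.
(Equivalently, a compound augmented fourth: an augmented fourth plus an octave.)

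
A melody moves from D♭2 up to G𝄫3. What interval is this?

d11

D to G spans four letter names (D-E-F-G), plus an octave: an eleventh.
The perfect eleventh is 17 semitones; here we have 16, one semitone narrower: diminished.
(Equivalently, a compound diminished fourth: a diminished fourth plus an octave.)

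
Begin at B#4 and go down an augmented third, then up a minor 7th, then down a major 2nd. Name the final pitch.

B#4 down an augmented third → G4 (5 semitones).
G4 up a minor seventh → F5 (10 semitones).
A major second down from F5 is Eb5.

Eb5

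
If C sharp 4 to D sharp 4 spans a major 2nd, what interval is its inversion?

Interval numbers invert to sum to nine: 2 + 7 = 9, so a second inverts to a seventh.
The quality also flips — major becomes minor — giving a minor seventh.

minor seventh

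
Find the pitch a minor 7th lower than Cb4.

Counting seven letter names down from C lands on D.
A minor seventh is 10 semitones; 10 semitones down from Cb4 gives Db3.

Db3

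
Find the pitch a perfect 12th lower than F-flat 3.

B-double-flat 1

The twelfth's letter: F down five letter names plus an octave → B.
Moving 19 semitones down from Fb3 (the size of a perfect twelfth) reaches Bbb1.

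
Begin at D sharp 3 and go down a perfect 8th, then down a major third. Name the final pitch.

A perfect octave down from D#3 is D#2.
D#2 down a major third → B1 (4 semitones).

B 1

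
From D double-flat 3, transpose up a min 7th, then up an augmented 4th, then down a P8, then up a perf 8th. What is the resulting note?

Up a minor seventh from Dbb3: Cbb4 (10 semitones up).
Cbb4 up an augmented fourth → Fb4 (6 semitones).
Down a perfect octave from Fb4: Fb3 (12 semitones down).
Up a perfect octave from Fb3: Fb4 (12 semitones up).

F flat 4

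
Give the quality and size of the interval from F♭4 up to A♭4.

major 3rd

F to A spans three letter names (F-G-A) — that makes it a third of some quality.
The major third spans 4 semitones, and Fb4 to Ab4 is exactly 4 semitones — so this is a major third.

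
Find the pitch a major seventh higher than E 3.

Seven letter names up from E: D.
Moving 11 semitones up from E3 (the size of a major seventh) reaches D#4.

D-sharp 4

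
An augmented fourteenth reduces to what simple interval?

augmented 7th

Each octave removed subtracts seven from the number: 14 − 7 = 7.
So an augmented fourteenth is an octave plus an augmented seventh. The quality is unchanged.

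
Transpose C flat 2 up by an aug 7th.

B 2

The seventh takes the letter from C up to B.
An augmented seventh spans 12 semitones, so from Cb2 the target pitch is B2.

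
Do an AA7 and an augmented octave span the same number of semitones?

Yes

A doubly augmented seventh = 13 semitones = an augmented octave; enharmonically equal.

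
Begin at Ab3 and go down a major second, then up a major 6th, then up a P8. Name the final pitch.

Eb5

A major second down from Ab3 is Gb3.
Up a major sixth from Gb3: Eb4 (9 semitones up).
Up a perfect octave from Eb4: Eb5 (12 semitones up).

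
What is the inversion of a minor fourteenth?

major second

First reduce the compound minor fourteenth to its simple form, a minor seventh.
Interval numbers invert to sum to nine: 7 + 2 = 9, so a seventh inverts to a second.
The quality also flips — minor becomes major — giving a major second.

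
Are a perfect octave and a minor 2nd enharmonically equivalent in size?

No

12 semitones (perfect octave) vs 1 semitone (minor second): not equal.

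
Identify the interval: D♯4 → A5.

D to A spans five letter names (D-E-F-G-A), plus an octave, so the interval is some kind of twelfth.
A perfect twelfth would be 19 semitones; D#4 to A5 is 18, one semitone narrower, so the interval is diminished.
(Equivalently, a compound diminished fifth: a diminished fifth plus an octave.)

d12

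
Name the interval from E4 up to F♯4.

M2

E to F spans two letter names (E-F) — that makes it a second of some quality.
E4 to F#4 is 2 semitones, matching the major second exactly, so the quality is major.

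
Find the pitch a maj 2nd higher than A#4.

B#4

The second takes the letter from A up to B.
Moving 2 semitones up from A#4 (the size of a major second) reaches B#4.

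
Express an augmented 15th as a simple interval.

Each octave removed subtracts seven from the number: 15 − 7 = 8.
So an augmented fifteenth is an octave plus an augmented octave. The quality is unchanged.

augmented 8th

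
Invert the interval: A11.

diminished 5th

First reduce the compound augmented eleventh to its simple form, an augmented fourth.
The rule of nine gives the new number: 9 − 4 = 5, so a fourth becomes a fifth.
And augmented becomes diminished under inversion, so we get a diminished fifth.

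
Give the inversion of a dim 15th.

First reduce the compound diminished fifteenth to its simple form, a diminished octave.
Inverted interval numbers add to nine, so an octave pairs with a unison (8 + 1 = 9).
And diminished becomes augmented under inversion, so we get an augmented unison.

A1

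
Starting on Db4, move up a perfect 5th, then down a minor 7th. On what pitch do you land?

Bb3

A perfect fifth up from Db4 is Ab4.
Down a minor seventh from Ab4: Bb3 (10 semitones down).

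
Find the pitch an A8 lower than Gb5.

The letter stays G (same as the start), shifted an octave down.
An augmented octave spans 13 semitones, so from Gb5 the target pitch is Gbb4.

Gbb4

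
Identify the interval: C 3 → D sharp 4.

C to D spans two letter names (C-D), plus an octave, so the interval is some kind of ninth.
The major ninth is 14 semitones; here we have 15, one semitone wider: augmented.
(Equivalently, a compound augmented second: an augmented second plus an octave.)

augmented 9th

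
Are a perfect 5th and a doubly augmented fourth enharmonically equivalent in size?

Yes

A perfect fifth = 7 semitones = a doubly augmented fourth; enharmonically equal.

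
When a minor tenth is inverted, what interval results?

First reduce the compound minor tenth to its simple form, a minor third.
Inverted interval numbers add to nine, so a third pairs with a sixth (3 + 6 = 9).
The quality also flips — minor becomes major — giving a major sixth.

major sixth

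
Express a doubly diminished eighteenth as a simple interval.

Each octave removed subtracts seven from the number: 18 − 14 = 4.
So a doubly diminished eighteenth is 2 octaves plus a doubly diminished fourth. The quality is unchanged.

doubly diminished 4th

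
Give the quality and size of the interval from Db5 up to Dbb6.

diminished octave

D to D is the same letter name, plus an octave, so the interval is some kind of octave.
The perfect octave is 12 semitones; here we have 11, one semitone narrower: diminished.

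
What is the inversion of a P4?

Interval numbers invert to sum to nine: 4 + 5 = 9, so a fourth inverts to a fifth.
And perfect stays perfect under inversion, so we get a perfect fifth.

perfect fifth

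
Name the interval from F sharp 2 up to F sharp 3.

F to F is the same letter name, plus an octave — that makes it an octave of some quality.
The perfect octave spans 12 semitones, and F#2 to F#3 is exactly 12 semitones — so this is a perfect octave.

P8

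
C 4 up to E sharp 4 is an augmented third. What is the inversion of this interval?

diminished 6th

Interval numbers invert to sum to nine: 3 + 6 = 9, so a third inverts to a sixth.
Quality inverts too: augmented becomes diminished. That makes the inversion a diminished sixth.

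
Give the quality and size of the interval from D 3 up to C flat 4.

D to C spans seven letter names (D-E-F-G-A-B-C) — that makes it a seventh of some quality.
D3 to Cb4 spans 9 semitones — two semitones narrower than the major seventh (11) — giving a diminished seventh.

diminished seventh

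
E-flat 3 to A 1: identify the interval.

diminished twelfth

Descending from Eb3 to A1 is the same interval as ascending A1 to Eb3.
A to E spans five letter names (A-B-C-D-E), plus an octave: a twelfth.
The perfect twelfth is 19 semitones; here we have 18, one semitone narrower: diminished.
(Equivalently, a compound diminished fifth: a diminished fifth plus an octave.)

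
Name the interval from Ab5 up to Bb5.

major second

A to B spans two letter names (A-B) — that makes it a second of some quality.
Ab5 to Bb5 is 2 semitones, matching the major second exactly, so the quality is major.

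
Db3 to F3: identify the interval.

D to F spans three letter names (D-E-F), so the interval is some kind of third.
The major third spans 4 semitones, and Db3 to F3 is exactly 4 semitones — so this is a major third.

major 3rd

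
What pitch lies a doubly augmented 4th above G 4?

C-double-sharp 5

Counting four letter names up from G lands on C.
A doubly augmented fourth is 7 semitones; 7 semitones up from G4 gives C##5.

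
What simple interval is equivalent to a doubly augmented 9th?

Each octave removed subtracts seven from the number: 9 − 7 = 2.
Quality carries through unchanged, so the simple form is a doubly augmented second.

doubly augmented 2nd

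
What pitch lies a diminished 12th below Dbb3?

Gb1

Five letters down from D (plus an octave) reaches G.
Moving 18 semitones down from Dbb3 (the size of a diminished twelfth) reaches Gb1.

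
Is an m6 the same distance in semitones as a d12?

8 semitones (minor sixth) vs 18 semitones (diminished twelfth): not equal.

No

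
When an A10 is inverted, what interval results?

First reduce the compound augmented tenth to its simple form, an augmented third.
Inverted interval numbers add to nine, so a third pairs with a sixth (3 + 6 = 9).
The quality also flips — augmented becomes diminished — giving a diminished sixth.

diminished sixth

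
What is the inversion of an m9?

major 7th

First reduce the compound minor ninth to its simple form, a minor second.
Inverted interval numbers add to nine, so a second pairs with a seventh (2 + 7 = 9).
Quality inverts too: minor becomes major. That makes the inversion a major seventh.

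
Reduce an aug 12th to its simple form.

Subtracting seven from the interval number removes an octave: 12 − 7 = 5.
That makes an augmented twelfth a compound augmented fifth — an octave plus an augmented fifth.

augmented 5th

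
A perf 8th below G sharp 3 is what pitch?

An octave keeps the letter name G, an octave down from G.
Moving 12 semitones down from G#3 (the size of a perfect octave) reaches G#2.

G sharp 2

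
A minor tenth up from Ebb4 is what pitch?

The tenth's letter: E up three letter names plus an octave → G.
A minor tenth is 15 semitones; 15 semitones up from Ebb4 gives Gbb5.

Gbb5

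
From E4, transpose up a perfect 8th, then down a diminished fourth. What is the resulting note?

B#4

A perfect octave up from E4 is E5.
A diminished fourth down from E5 is B#4.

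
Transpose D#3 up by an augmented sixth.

B##3

The sixth takes the letter from D up to B.
An augmented sixth spans 10 semitones, so from D#3 the target pitch is B##3.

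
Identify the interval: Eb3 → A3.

E to A spans four letter names (E-F-G-A), so the interval is some kind of fourth.
The perfect fourth is 5 semitones; here we have 6, one semitone wider: augmented.

augmented fourth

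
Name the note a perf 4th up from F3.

Four letter names up from F: B.
A perfect fourth spans 5 semitones, so from F3 the target pitch is Bb3.

Bb3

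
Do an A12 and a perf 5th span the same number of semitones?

No

20 semitones (augmented twelfth) vs 7 semitones (perfect fifth): not equal.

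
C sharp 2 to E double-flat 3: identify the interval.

doubly diminished tenth

C to E spans three letter names (C-D-E), plus an octave — that makes it a tenth of some quality.
A major tenth would be 16 semitones; C#2 to Ebb3 is 13, three semitones narrower, so the interval is doubly diminished.
(Equivalently, a compound doubly diminished third: a doubly diminished third plus an octave.)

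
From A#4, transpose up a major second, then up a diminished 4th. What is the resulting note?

Up a major second from A#4: B#4 (2 semitones up).
A diminished fourth up from B#4 is E5.

E5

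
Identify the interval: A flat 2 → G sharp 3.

A to G spans seven letter names (A-B-C-D-E-F-G) — that makes it a seventh of some quality.
The major seventh is 11 semitones; here we have 12, one semitone wider: augmented.

augmented seventh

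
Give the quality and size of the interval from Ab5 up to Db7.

perfect eleventh

A to D spans four letter names (A-B-C-D), plus an octave, so the interval is some kind of eleventh.
Ab5 to Db7 is 17 semitones, matching the perfect eleventh exactly, so the quality is perfect.
(Equivalently, a compound perfect fourth: a perfect fourth plus an octave.)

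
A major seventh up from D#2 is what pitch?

Seven letter names up from D: C.
Moving 11 semitones up from D#2 (the size of a major seventh) reaches C##3.

C##3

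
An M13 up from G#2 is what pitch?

Counting six letter names plus an octave up from G lands on E.
A major thirteenth is 21 semitones; 21 semitones up from G#2 gives E#4.

E#4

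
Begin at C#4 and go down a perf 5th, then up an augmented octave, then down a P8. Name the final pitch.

F##3

C#4 down a perfect fifth → F#3 (7 semitones).
F#3 up an augmented octave → F##4 (13 semitones).
A perfect octave down from F##4 is F##3.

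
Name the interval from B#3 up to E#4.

perfect fourth

B to E spans four letter names (B-C-D-E): a fourth.
Counting semitones, B#3→E#4 is 5, which is the perfect fourth.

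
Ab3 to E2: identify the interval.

diminished eleventh

Descending from Ab3 to E2 is the same interval as ascending E2 to Ab3.
E to A spans four letter names (E-F-G-A), plus an octave — that makes it an eleventh of some quality.
The perfect eleventh is 17 semitones; here we have 16, one semitone narrower: diminished.
(Equivalently, a compound diminished fourth: a diminished fourth plus an octave.)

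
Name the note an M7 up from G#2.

F##3

Seven letter names up from G: F.
A major seventh is 11 semitones; 11 semitones up from G#2 gives F##3.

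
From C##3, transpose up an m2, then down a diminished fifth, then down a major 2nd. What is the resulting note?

F##2

Up a minor second from C##3: D#3 (1 semitone up).
D#3 down a diminished fifth → G##2 (6 semitones).
Down a major second from G##2: F##2 (2 semitones down).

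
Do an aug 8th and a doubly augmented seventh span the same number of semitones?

An augmented octave = 13 semitones = a doubly augmented seventh; enharmonically equal.

Yes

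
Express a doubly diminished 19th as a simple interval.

dd5

Take out 2 octaves (14 from the number): 19 − 14 = 5.
So a doubly diminished nineteenth is 2 octaves plus a doubly diminished fifth. The quality is unchanged.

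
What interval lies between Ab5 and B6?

A to B spans two letter names (A-B), plus an octave, so the interval is some kind of ninth.
Ab5 to B6 spans 15 semitones — one semitone wider than the major ninth (14) — giving an augmented ninth.
(Equivalently, a compound augmented second: an augmented second plus an octave.)

augmented ninth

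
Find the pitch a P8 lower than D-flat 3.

The letter stays D (same as the start), shifted an octave down.
Moving 12 semitones down from Db3 (the size of a perfect octave) reaches Db2.

D-flat 2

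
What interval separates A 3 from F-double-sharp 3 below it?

Descending from A3 to F##3 is the same interval as ascending F##3 to A3.
F to A spans three letter names (F-G-A) — that makes it a third of some quality.
A major third would be 4 semitones; F##3 to A3 is 2, two semitones narrower, so the interval is diminished.

diminished 3rd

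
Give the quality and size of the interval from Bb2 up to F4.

B to F spans five letter names (B-C-D-E-F), plus an octave, so the interval is some kind of twelfth.
Counting semitones, Bb2→F4 is 19, which is the perfect twelfth.
(Equivalently, a compound perfect fifth: a perfect fifth plus an octave.)

P12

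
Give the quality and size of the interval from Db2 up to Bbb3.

D to B spans six letter names (D-E-F-G-A-B), plus an octave: a thirteenth.
A major thirteenth would be 21 semitones, but Db2 to Bbb3 is 20 — one semitone narrower, making it a minor thirteenth.
(Equivalently, a compound minor sixth: a minor sixth plus an octave.)

m13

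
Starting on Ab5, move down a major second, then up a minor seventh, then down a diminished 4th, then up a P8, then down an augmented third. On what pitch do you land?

A major second down from Ab5 is Gb5.
Gb5 up a minor seventh → Fb6 (10 semitones).
Fb6 down a diminished fourth → C6 (4 semitones).
Up a perfect octave from C6: C7 (12 semitones up).
An augmented third down from C7 is Abb6.

Abb6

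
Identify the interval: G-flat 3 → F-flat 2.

Descending from Gb3 to Fb2 is the same interval as ascending Fb2 to Gb3.
F to G spans two letter names (F-G), plus an octave: a ninth.
Counting semitones, Fb2→Gb3 is 14, which is the major ninth.
(Equivalently, a compound major second: a major second plus an octave.)

major ninth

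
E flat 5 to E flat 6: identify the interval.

E to E is the same letter name, plus an octave, so the interval is some kind of octave.
Eb5 to Eb6 is 12 semitones, matching the perfect octave exactly, so the quality is perfect.

perfect octave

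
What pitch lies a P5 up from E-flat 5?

Counting five letter names up from E lands on B.
A perfect fifth is 7 semitones; 7 semitones up from Eb5 gives Bb5.

B-flat 5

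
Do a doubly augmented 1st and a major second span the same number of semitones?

Both span 2 semitones: a doubly augmented unison and a major second are the same chromatic distance.

Yes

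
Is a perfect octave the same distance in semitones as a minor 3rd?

No

12 semitones (perfect octave) vs 3 semitones (minor third): not equal.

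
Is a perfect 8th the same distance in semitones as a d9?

A perfect octave spans 12 semitones, and a diminished ninth also spans 12 semitones — they're enharmonic.

Yes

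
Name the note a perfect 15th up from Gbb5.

The letter stays G (same as the start), shifted two octaves up.
A perfect fifteenth is 24 semitones; 24 semitones up from Gbb5 gives Gbb7.

Gbb7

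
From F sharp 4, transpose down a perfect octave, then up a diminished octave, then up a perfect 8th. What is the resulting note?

F 5

Down a perfect octave from F#4: F#3 (12 semitones down).
Up a diminished octave from F#3: F4 (11 semitones up).
Up a perfect octave from F4: F5 (12 semitones up).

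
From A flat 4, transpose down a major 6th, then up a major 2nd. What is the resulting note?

D flat 4

Down a major sixth from Ab4: Cb4 (9 semitones down).
Cb4 up a major second → Db4 (2 semitones).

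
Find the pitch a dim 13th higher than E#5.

The thirteenth's letter: E up six letter names plus an octave → C.
A diminished thirteenth is 19 semitones; 19 semitones up from E#5 gives C7.

C7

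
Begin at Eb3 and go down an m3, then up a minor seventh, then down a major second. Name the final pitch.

A minor third down from Eb3 is C3.
C3 up a minor seventh → Bb3 (10 semitones).
A major second down from Bb3 is Ab3.

Ab3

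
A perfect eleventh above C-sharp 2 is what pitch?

F-sharp 3

Counting four letter names plus an octave up from C lands on F.
A perfect eleventh is 17 semitones; 17 semitones up from C#2 gives F#3.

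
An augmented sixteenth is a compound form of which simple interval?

augmented second

Each octave removed subtracts seven from the number: 16 − 14 = 2.
Quality carries through unchanged, so the simple form is an augmented second.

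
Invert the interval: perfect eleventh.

First reduce the compound perfect eleventh to its simple form, a perfect fourth.
Interval numbers invert to sum to nine: 4 + 5 = 9, so a fourth inverts to a fifth.
Quality inverts too: perfect stays perfect. That makes the inversion a perfect fifth.

perfect 5th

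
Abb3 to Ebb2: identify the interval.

Descending from Abb3 to Ebb2 is the same interval as ascending Ebb2 to Abb3.
E to A spans four letter names (E-F-G-A), plus an octave — that makes it an eleventh of some quality.
The perfect eleventh spans 17 semitones, and Ebb2 to Abb3 is exactly 17 semitones — so this is a perfect eleventh.
(Equivalently, a compound perfect fourth: a perfect fourth plus an octave.)

perfect 11th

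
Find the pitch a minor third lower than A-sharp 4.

F-double-sharp 4

Counting three letter names down from A lands on F.
A minor third spans 3 semitones, so from A#4 the target pitch is F##4.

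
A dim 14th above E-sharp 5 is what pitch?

Counting seven letter names plus an octave up from E lands on D.
A diminished fourteenth spans 21 semitones, so from E#5 the target pitch is D7.

D 7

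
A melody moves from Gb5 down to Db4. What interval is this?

Descending from Gb5 to Db4 is the same interval as ascending Db4 to Gb5.
D to G spans four letter names (D-E-F-G), plus an octave: an eleventh.
Db4 to Gb5 is 17 semitones, matching the perfect eleventh exactly, so the quality is perfect.
(Equivalently, a compound perfect fourth: a perfect fourth plus an octave.)

P11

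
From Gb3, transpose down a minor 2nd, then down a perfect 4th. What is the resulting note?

Down a minor second from Gb3: F3 (1 semitone down).
F3 down a perfect fourth → C3 (5 semitones).

C3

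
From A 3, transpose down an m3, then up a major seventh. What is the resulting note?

A minor third down from A3 is F#3.
F#3 up a major seventh → E#4 (11 semitones).

E sharp 4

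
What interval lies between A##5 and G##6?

A to G spans seven letter names (A-B-C-D-E-F-G): a seventh.
A##5 to G##6 is 10 semitones, a half step short of the major seventh (11), so this is minor.

minor seventh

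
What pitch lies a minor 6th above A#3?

F#4

Counting six letter names up from A lands on F.
A minor sixth is 8 semitones; 8 semitones up from A#3 gives F#4.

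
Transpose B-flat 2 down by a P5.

E-flat 2

Counting five letter names down from B lands on E.
Moving 7 semitones down from Bb2 (the size of a perfect fifth) reaches Eb2.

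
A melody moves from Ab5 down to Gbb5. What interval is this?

augmented 2nd

Descending from Ab5 to Gbb5 is the same interval as ascending Gbb5 to Ab5.
G to A spans two letter names (G-A), so the interval is some kind of second.
Gbb5 to Ab5 spans 3 semitones — one semitone wider than the major second (2) — giving an augmented second.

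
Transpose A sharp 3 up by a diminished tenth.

Counting three letter names plus an octave up from A lands on C.
Moving 14 semitones up from A#3 (the size of a diminished tenth) reaches C5.

C 5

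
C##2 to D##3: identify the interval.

C to D spans two letter names (C-D), plus an octave, so the interval is some kind of ninth.
C##2 to D##3 is 14 semitones, matching the major ninth exactly, so the quality is major.
(Equivalently, a compound major second: a major second plus an octave.)

major ninth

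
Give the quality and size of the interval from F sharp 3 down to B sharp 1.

Descending from F#3 to B#1 is the same interval as ascending B#1 to F#3.
B to F spans five letter names (B-C-D-E-F), plus an octave — that makes it a twelfth of some quality.
A perfect twelfth would be 19 semitones; B#1 to F#3 is 18, one semitone narrower, so the interval is diminished.
(Equivalently, a compound diminished fifth: a diminished fifth plus an octave.)

diminished twelfth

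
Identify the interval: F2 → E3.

F to E spans seven letter names (F-G-A-B-C-D-E), so the interval is some kind of seventh.
Counting semitones, F2→E3 is 11, which is the major seventh.

major seventh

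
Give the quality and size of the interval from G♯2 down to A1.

M7

Descending from G#2 to A1 is the same interval as ascending A1 to G#2.
A to G spans seven letter names (A-B-C-D-E-F-G), so the interval is some kind of seventh.
Counting semitones, A1→G#2 is 11, which is the major seventh.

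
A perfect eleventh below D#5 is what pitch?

A#3

Counting four letter names plus an octave down from D lands on A.
Moving 17 semitones down from D#5 (the size of a perfect eleventh) reaches A#3.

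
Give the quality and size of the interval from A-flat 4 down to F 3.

minor 10th

Descending from Ab4 to F3 is the same interval as ascending F3 to Ab4.
F to A spans three letter names (F-G-A), plus an octave: a tenth.
At 15 semitones, F3→Ab4 falls one short of a major tenth: minor.
(Equivalently, a compound minor third: a minor third plus an octave.)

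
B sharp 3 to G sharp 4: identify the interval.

minor sixth

B to G spans six letter names (B-C-D-E-F-G) — that makes it a sixth of some quality.
A major sixth would be 9 semitones, but B#3 to G#4 is 8 — one semitone narrower, making it a minor sixth.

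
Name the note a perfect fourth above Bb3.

The fourth takes the letter from B up to E.
A perfect fourth is 5 semitones; 5 semitones up from Bb3 gives Eb4.

Eb4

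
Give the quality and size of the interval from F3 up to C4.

F to C spans five letter names (F-G-A-B-C): a fifth.
F3 to C4 is 7 semitones, matching the perfect fifth exactly, so the quality is perfect.

P5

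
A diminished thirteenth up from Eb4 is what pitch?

Cbb6

Six letters up from E (plus an octave) reaches C.
A diminished thirteenth spans 19 semitones, so from Eb4 the target pitch is Cbb6.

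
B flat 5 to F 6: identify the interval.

perfect fifth

B to F spans five letter names (B-C-D-E-F): a fifth.
Bb5 to F6 is 7 semitones, matching the perfect fifth exactly, so the quality is perfect.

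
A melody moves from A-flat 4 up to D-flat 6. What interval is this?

perfect eleventh

A to D spans four letter names (A-B-C-D), plus an octave: an eleventh.
The perfect eleventh spans 17 semitones, and Ab4 to Db6 is exactly 17 semitones — so this is a perfect eleventh.
(Equivalently, a compound perfect fourth: a perfect fourth plus an octave.)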